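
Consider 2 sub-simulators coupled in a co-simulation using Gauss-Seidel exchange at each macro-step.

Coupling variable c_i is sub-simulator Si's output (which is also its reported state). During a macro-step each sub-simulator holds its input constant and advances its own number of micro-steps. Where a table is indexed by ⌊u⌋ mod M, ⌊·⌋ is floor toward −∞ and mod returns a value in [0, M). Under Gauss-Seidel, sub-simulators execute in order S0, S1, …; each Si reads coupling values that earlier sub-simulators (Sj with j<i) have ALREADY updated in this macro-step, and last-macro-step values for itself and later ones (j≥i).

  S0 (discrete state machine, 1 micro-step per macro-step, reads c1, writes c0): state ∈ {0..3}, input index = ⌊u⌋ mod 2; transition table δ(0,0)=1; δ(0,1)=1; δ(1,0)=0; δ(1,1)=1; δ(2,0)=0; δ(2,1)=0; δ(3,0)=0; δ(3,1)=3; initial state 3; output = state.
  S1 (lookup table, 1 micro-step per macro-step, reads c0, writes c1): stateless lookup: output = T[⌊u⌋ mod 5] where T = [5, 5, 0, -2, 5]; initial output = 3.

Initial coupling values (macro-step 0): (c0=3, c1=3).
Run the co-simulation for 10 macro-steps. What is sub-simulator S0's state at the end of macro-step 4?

S0 state at macro-step 4 = 1

macro 1: S0 reads c1=3 → after 1×micro: 3; S1 reads c0=3 → after 1×micro: -2 ⇒ (c0=3, c1=-2)
macro 2: S0 reads c1=-2 → after 1×micro: 0; S1 reads c0=0 → after 1×micro: 5 ⇒ (c0=0, c1=5)
macro 3: S0 reads c1=5 → after 1×micro: 1; S1 reads c0=1 → after 1×micro: 5 ⇒ (c0=1, c1=5)
macro 4: S0 reads c1=5 → after 1×micro: 1; S1 reads c0=1 → after 1×micro: 5 ⇒ (c0=1, c1=5)
macro 5: S0 reads c1=5 → after 1×micro: 1; S1 reads c0=1 → after 1×micro: 5 ⇒ (c0=1, c1=5)
macro 6: S0 reads c1=5 → after 1×micro: 1; S1 reads c0=1 → after 1×micro: 5 ⇒ (c0=1, c1=5)
macro 7: S0 reads c1=5 → after 1×micro: 1; S1 reads c0=1 → after 1×micro: 5 ⇒ (c0=1, c1=5)
macro 8: S0 reads c1=5 → after 1×micro: 1; S1 reads c0=1 → after 1×micro: 5 ⇒ (c0=1, c1=5)
macro 9: S0 reads c1=5 → after 1×micro: 1; S1 reads c0=1 → after 1×micro: 5 ⇒ (c0=1, c1=5)
macro 10: S0 reads c1=5 → after 1×micro: 1; S1 reads c0=1 → after 1×micro: 5 ⇒ (c0=1, c1=5)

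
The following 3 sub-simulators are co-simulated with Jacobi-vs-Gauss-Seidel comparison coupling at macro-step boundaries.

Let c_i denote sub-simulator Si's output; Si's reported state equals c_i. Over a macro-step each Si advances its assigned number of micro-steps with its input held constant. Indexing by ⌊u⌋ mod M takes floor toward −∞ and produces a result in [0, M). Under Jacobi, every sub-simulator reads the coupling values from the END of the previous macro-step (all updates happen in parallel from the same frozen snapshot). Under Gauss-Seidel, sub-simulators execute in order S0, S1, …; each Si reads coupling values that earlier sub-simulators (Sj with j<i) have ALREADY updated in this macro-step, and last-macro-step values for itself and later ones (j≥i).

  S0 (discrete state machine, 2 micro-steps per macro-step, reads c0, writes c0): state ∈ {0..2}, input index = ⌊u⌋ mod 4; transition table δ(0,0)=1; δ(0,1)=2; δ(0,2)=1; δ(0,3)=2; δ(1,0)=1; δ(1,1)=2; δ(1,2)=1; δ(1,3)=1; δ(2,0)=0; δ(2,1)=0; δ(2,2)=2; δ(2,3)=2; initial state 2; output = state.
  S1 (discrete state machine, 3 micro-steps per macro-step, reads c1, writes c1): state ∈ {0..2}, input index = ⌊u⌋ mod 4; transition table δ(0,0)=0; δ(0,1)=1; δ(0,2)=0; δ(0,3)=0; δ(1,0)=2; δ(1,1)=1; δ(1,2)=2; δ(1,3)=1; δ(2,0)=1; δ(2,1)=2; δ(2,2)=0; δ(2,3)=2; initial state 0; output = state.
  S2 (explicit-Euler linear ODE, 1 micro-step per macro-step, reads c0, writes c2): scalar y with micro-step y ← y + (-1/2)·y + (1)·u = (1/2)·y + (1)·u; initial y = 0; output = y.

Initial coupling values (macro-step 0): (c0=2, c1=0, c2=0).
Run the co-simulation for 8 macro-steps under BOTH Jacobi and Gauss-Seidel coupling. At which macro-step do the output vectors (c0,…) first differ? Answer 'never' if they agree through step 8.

[Jacobi] macro 1: S0 reads c0=2 → after 2×micro: 2; S1 reads c1=0 → after 3×micro: 0; S2 reads c0=2 → after 1×micro: 2 ⇒ (c0=2, c1=0, c2=2)
[Jacobi] macro 2: S0 reads c0=2 → after 2×micro: 2; S1 reads c1=0 → after 3×micro: 0; S2 reads c0=2 → after 1×micro: 3 ⇒ (c0=2, c1=0, c2=3)
[Jacobi] macro 3: S0 reads c0=2 → after 2×micro: 2; S1 reads c1=0 → after 3×micro: 0; S2 reads c0=2 → after 1×micro: 7/2 ⇒ (c0=2, c1=0, c2=7/2)
[Jacobi] macro 4: S0 reads c0=2 → after 2×micro: 2; S1 reads c1=0 → after 3×micro: 0; S2 reads c0=2 → after 1×micro: 15/4 ⇒ (c0=2, c1=0, c2=15/4)
[Jacobi] macro 5: S0 reads c0=2 → after 2×micro: 2; S1 reads c1=0 → after 3×micro: 0; S2 reads c0=2 → after 1×micro: 31/8 ⇒ (c0=2, c1=0, c2=31/8)
[Jacobi] macro 6: S0 reads c0=2 → after 2×micro: 2; S1 reads c1=0 → after 3×micro: 0; S2 reads c0=2 → after 1×micro: 63/16 ⇒ (c0=2, c1=0, c2=63/16)
[Jacobi] macro 7: S0 reads c0=2 → after 2×micro: 2; S1 reads c1=0 → after 3×micro: 0; S2 reads c0=2 → after 1×micro: 127/32 ⇒ (c0=2, c1=0, c2=127/32)
[Jacobi] macro 8: S0 reads c0=2 → after 2×micro: 2; S1 reads c1=0 → after 3×micro: 0; S2 reads c0=2 → after 1×micro: 255/64 ⇒ (c0=2, c1=0, c2=255/64)
[Gauss-Seidel] macro 1: S0 reads c0=2 → after 2×micro: 2; S1 reads c1=0 → after 3×micro: 0; S2 reads c0=2 → after 1×micro: 2 ⇒ (c0=2, c1=0, c2=2)
[Gauss-Seidel] macro 2: S0 reads c0=2 → after 2×micro: 2; S1 reads c1=0 → after 3×micro: 0; S2 reads c0=2 → after 1×micro: 3 ⇒ (c0=2, c1=0, c2=3)
[Gauss-Seidel] macro 3: S0 reads c0=2 → after 2×micro: 2; S1 reads c1=0 → after 3×micro: 0; S2 reads c0=2 → after 1×micro: 7/2 ⇒ (c0=2, c1=0, c2=7/2)
[Gauss-Seidel] macro 4: S0 reads c0=2 → after 2×micro: 2; S1 reads c1=0 → after 3×micro: 0; S2 reads c0=2 → after 1×micro: 15/4 ⇒ (c0=2, c1=0, c2=15/4)
[Gauss-Seidel] macro 5: S0 reads c0=2 → after 2×micro: 2; S1 reads c1=0 → after 3×micro: 0; S2 reads c0=2 → after 1×micro: 31/8 ⇒ (c0=2, c1=0, c2=31/8)
[Gauss-Seidel] macro 6: S0 reads c0=2 → after 2×micro: 2; S1 reads c1=0 → after 3×micro: 0; S2 reads c0=2 → after 1×micro: 63/16 ⇒ (c0=2, c1=0, c2=63/16)
[Gauss-Seidel] macro 7: S0 reads c0=2 → after 2×micro: 2; S1 reads c1=0 → after 3×micro: 0; S2 reads c0=2 → after 1×micro: 127/32 ⇒ (c0=2, c1=0, c2=127/32)
[Gauss-Seidel] macro 8: S0 reads c0=2 → after 2×micro: 2; S1 reads c1=0 → after 3×micro: 0; S2 reads c0=2 → after 1×micro: 255/64 ⇒ (c0=2, c1=0, c2=255/64)

first divergence at macro-step: never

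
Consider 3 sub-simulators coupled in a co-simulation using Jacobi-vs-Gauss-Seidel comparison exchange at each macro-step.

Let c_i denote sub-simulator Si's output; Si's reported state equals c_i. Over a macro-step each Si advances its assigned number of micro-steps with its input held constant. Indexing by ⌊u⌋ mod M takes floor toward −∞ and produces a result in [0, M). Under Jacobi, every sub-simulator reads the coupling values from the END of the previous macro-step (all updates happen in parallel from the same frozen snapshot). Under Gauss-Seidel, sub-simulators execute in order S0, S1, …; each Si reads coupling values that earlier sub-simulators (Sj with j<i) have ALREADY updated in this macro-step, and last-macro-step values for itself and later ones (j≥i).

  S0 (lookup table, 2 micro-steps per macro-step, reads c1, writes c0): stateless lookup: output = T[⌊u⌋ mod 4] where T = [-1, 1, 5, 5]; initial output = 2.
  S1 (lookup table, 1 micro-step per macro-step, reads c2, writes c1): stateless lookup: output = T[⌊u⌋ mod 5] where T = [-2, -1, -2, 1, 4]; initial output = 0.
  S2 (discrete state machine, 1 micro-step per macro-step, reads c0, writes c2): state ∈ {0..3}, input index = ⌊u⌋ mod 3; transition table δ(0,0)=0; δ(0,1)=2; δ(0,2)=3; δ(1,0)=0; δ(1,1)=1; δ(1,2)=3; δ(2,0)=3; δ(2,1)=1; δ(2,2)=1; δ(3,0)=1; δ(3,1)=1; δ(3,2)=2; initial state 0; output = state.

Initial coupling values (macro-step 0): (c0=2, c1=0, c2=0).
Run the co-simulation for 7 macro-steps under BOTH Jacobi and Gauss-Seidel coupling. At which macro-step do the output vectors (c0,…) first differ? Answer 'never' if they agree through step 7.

first divergence at macro-step: 4

[Jacobi] macro 1: S0 reads c1=0 → after 2×micro: -1; S1 reads c2=0 → after 1×micro: -2; S2 reads c0=2 → after 1×micro: 3 ⇒ (c0=-1, c1=-2, c2=3)
[Jacobi] macro 2: S0 reads c1=-2 → after 2×micro: 5; S1 reads c2=3 → after 1×micro: 1; S2 reads c0=-1 → after 1×micro: 2 ⇒ (c0=5, c1=1, c2=2)
[Jacobi] macro 3: S0 reads c1=1 → after 2×micro: 1; S1 reads c2=2 → after 1×micro: -2; S2 reads c0=5 → after 1×micro: 1 ⇒ (c0=1, c1=-2, c2=1)
[Jacobi] macro 4: S0 reads c1=-2 → after 2×micro: 5; S1 reads c2=1 → after 1×micro: -1; S2 reads c0=1 → after 1×micro: 1 ⇒ (c0=5, c1=-1, c2=1)
[Jacobi] macro 5: S0 reads c1=-1 → after 2×micro: 5; S1 reads c2=1 → after 1×micro: -1; S2 reads c0=5 → after 1×micro: 3 ⇒ (c0=5, c1=-1, c2=3)
[Jacobi] macro 6: S0 reads c1=-1 → after 2×micro: 5; S1 reads c2=3 → after 1×micro: 1; S2 reads c0=5 → after 1×micro: 2 ⇒ (c0=5, c1=1, c2=2)
[Jacobi] macro 7: S0 reads c1=1 → after 2×micro: 1; S1 reads c2=2 → after 1×micro: -2; S2 reads c0=5 → after 1×micro: 1 ⇒ (c0=1, c1=-2, c2=1)
[Gauss-Seidel] macro 1: S0 reads c1=0 → after 2×micro: -1; S1 reads c2=0 → after 1×micro: -2; S2 reads c0=-1 → after 1×micro: 3 ⇒ (c0=-1, c1=-2, c2=3)
[Gauss-Seidel] macro 2: S0 reads c1=-2 → after 2×micro: 5; S1 reads c2=3 → after 1×micro: 1; S2 reads c0=5 → after 1×micro: 2 ⇒ (c0=5, c1=1, c2=2)
[Gauss-Seidel] macro 3: S0 reads c1=1 → after 2×micro: 1; S1 reads c2=2 → after 1×micro: -2; S2 reads c0=1 → after 1×micro: 1 ⇒ (c0=1, c1=-2, c2=1)
[Gauss-Seidel] macro 4: S0 reads c1=-2 → after 2×micro: 5; S1 reads c2=1 → after 1×micro: -1; S2 reads c0=5 → after 1×micro: 3 ⇒ (c0=5, c1=-1, c2=3)
[Gauss-Seidel] macro 5: S0 reads c1=-1 → after 2×micro: 5; S1 reads c2=3 → after 1×micro: 1; S2 reads c0=5 → after 1×micro: 2 ⇒ (c0=5, c1=1, c2=2)
[Gauss-Seidel] macro 6: S0 reads c1=1 → after 2×micro: 1; S1 reads c2=2 → after 1×micro: -2; S2 reads c0=1 → after 1×micro: 1 ⇒ (c0=1, c1=-2, c2=1)
[Gauss-Seidel] macro 7: S0 reads c1=-2 → after 2×micro: 5; S1 reads c2=1 → after 1×micro: -1; S2 reads c0=5 → after 1×micro: 3 ⇒ (c0=5, c1=-1, c2=3)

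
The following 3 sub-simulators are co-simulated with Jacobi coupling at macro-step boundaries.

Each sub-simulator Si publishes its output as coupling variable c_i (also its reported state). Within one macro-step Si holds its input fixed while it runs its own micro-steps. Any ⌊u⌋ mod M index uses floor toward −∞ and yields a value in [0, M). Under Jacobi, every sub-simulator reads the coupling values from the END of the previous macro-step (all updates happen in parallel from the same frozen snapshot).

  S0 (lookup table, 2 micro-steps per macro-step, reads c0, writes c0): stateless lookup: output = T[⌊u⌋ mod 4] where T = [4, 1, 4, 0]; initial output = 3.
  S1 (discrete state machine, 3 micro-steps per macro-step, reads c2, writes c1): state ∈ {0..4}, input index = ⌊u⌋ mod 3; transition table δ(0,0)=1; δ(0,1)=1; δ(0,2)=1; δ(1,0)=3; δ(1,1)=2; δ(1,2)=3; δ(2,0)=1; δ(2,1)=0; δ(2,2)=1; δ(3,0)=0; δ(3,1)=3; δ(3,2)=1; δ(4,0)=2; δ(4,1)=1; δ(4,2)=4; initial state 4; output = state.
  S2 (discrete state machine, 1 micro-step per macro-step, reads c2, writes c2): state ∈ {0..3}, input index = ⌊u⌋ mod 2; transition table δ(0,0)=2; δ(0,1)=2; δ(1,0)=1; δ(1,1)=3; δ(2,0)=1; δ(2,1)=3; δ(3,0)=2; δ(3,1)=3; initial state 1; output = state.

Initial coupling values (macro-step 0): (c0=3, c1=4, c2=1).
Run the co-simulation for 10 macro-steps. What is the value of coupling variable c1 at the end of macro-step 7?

c1 at macro-step 7 = 0

macro 1: S0 reads c0=3 → after 2×micro: 0; S1 reads c2=1 → after 3×micro: 0; S2 reads c2=1 → after 1×micro: 3 ⇒ (c0=0, c1=0, c2=3)
macro 2: S0 reads c0=0 → after 2×micro: 4; S1 reads c2=3 → after 3×micro: 0; S2 reads c2=3 → after 1×micro: 3 ⇒ (c0=4, c1=0, c2=3)
macro 3: S0 reads c0=4 → after 2×micro: 4; S1 reads c2=3 → after 3×micro: 0; S2 reads c2=3 → after 1×micro: 3 ⇒ (c0=4, c1=0, c2=3)
macro 4: S0 reads c0=4 → after 2×micro: 4; S1 reads c2=3 → after 3×micro: 0; S2 reads c2=3 → after 1×micro: 3 ⇒ (c0=4, c1=0, c2=3)
macro 5: S0 reads c0=4 → after 2×micro: 4; S1 reads c2=3 → after 3×micro: 0; S2 reads c2=3 → after 1×micro: 3 ⇒ (c0=4, c1=0, c2=3)
macro 6: S0 reads c0=4 → after 2×micro: 4; S1 reads c2=3 → after 3×micro: 0; S2 reads c2=3 → after 1×micro: 3 ⇒ (c0=4, c1=0, c2=3)
macro 7: S0 reads c0=4 → after 2×micro: 4; S1 reads c2=3 → after 3×micro: 0; S2 reads c2=3 → after 1×micro: 3 ⇒ (c0=4, c1=0, c2=3)
macro 8: S0 reads c0=4 → after 2×micro: 4; S1 reads c2=3 → after 3×micro: 0; S2 reads c2=3 → after 1×micro: 3 ⇒ (c0=4, c1=0, c2=3)
macro 9: S0 reads c0=4 → after 2×micro: 4; S1 reads c2=3 → after 3×micro: 0; S2 reads c2=3 → after 1×micro: 3 ⇒ (c0=4, c1=0, c2=3)
macro 10: S0 reads c0=4 → after 2×micro: 4; S1 reads c2=3 → after 3×micro: 0; S2 reads c2=3 → after 1×micro: 3 ⇒ (c0=4, c1=0, c2=3)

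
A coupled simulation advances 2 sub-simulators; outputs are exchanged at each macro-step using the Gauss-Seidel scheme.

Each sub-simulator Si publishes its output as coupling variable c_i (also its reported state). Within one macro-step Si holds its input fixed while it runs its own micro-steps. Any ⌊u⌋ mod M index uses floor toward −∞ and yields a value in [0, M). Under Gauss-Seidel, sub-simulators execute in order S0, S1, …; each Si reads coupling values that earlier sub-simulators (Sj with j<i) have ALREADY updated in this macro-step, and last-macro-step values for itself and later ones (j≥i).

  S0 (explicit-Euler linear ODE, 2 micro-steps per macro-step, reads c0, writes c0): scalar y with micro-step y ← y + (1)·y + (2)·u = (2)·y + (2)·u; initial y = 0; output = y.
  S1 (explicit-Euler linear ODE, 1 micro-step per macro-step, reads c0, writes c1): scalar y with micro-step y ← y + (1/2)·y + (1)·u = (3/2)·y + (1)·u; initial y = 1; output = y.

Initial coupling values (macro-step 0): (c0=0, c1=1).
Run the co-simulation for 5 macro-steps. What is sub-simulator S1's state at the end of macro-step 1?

S1 state at macro-step 1 = 3/2

macro 1: S0 reads c0=0 → after 2×micro: 0; S1 reads c0=0 → after 1×micro: 3/2 ⇒ (c0=0, c1=3/2)
macro 2: S0 reads c0=0 → after 2×micro: 0; S1 reads c0=0 → after 1×micro: 9/4 ⇒ (c0=0, c1=9/4)
macro 3: S0 reads c0=0 → after 2×micro: 0; S1 reads c0=0 → after 1×micro: 27/8 ⇒ (c0=0, c1=27/8)
macro 4: S0 reads c0=0 → after 2×micro: 0; S1 reads c0=0 → after 1×micro: 81/16 ⇒ (c0=0, c1=81/16)
macro 5: S0 reads c0=0 → after 2×micro: 0; S1 reads c0=0 → after 1×micro: 243/32 ⇒ (c0=0, c1=243/32)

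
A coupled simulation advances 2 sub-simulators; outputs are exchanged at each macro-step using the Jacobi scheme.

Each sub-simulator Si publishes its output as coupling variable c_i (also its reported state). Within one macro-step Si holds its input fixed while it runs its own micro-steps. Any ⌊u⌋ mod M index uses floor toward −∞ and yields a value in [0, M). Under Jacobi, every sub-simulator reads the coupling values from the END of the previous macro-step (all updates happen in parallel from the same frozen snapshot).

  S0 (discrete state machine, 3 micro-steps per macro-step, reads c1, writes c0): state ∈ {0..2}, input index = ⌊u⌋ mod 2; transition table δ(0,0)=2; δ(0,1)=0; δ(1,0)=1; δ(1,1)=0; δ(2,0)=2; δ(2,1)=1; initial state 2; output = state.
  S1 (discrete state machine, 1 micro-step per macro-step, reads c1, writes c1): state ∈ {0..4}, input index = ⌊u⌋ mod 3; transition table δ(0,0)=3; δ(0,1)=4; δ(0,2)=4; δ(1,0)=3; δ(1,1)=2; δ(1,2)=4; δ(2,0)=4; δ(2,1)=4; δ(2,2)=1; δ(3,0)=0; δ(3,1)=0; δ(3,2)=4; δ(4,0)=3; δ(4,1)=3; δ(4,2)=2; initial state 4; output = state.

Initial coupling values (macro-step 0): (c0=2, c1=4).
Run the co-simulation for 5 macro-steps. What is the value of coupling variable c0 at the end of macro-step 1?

c0 at macro-step 1 = 2

macro 1: S0 reads c1=4 → after 3×micro: 2; S1 reads c1=4 → after 1×micro: 3 ⇒ (c0=2, c1=3)
macro 2: S0 reads c1=3 → after 3×micro: 0; S1 reads c1=3 → after 1×micro: 0 ⇒ (c0=0, c1=0)
macro 3: S0 reads c1=0 → after 3×micro: 2; S1 reads c1=0 → after 1×micro: 3 ⇒ (c0=2, c1=3)
macro 4: S0 reads c1=3 → after 3×micro: 0; S1 reads c1=3 → after 1×micro: 0 ⇒ (c0=0, c1=0)
macro 5: S0 reads c1=0 → after 3×micro: 2; S1 reads c1=0 → after 1×micro: 3 ⇒ (c0=2, c1=3)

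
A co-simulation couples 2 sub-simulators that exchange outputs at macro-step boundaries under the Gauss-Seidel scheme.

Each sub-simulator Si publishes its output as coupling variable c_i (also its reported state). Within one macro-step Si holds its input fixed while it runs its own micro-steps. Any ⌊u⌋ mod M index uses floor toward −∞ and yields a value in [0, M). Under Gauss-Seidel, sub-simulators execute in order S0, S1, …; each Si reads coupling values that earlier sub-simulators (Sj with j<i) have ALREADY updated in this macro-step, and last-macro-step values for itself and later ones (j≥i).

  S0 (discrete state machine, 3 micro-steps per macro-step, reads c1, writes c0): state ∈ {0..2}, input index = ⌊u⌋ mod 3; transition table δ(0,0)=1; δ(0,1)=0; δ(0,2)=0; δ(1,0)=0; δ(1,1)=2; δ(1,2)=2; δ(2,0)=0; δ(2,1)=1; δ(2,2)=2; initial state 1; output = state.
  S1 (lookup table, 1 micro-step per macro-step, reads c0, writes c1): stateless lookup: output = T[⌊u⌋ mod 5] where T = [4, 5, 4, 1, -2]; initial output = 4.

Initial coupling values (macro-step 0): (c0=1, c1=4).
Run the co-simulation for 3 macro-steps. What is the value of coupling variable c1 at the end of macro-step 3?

c1 at macro-step 3 = 4

macro 1: S0 reads c1=4 → after 3×micro: 2; S1 reads c0=2 → after 1×micro: 4 ⇒ (c0=2, c1=4)
macro 2: S0 reads c1=4 → after 3×micro: 1; S1 reads c0=1 → after 1×micro: 5 ⇒ (c0=1, c1=5)
macro 3: S0 reads c1=5 → after 3×micro: 2; S1 reads c0=2 → after 1×micro: 4 ⇒ (c0=2, c1=4)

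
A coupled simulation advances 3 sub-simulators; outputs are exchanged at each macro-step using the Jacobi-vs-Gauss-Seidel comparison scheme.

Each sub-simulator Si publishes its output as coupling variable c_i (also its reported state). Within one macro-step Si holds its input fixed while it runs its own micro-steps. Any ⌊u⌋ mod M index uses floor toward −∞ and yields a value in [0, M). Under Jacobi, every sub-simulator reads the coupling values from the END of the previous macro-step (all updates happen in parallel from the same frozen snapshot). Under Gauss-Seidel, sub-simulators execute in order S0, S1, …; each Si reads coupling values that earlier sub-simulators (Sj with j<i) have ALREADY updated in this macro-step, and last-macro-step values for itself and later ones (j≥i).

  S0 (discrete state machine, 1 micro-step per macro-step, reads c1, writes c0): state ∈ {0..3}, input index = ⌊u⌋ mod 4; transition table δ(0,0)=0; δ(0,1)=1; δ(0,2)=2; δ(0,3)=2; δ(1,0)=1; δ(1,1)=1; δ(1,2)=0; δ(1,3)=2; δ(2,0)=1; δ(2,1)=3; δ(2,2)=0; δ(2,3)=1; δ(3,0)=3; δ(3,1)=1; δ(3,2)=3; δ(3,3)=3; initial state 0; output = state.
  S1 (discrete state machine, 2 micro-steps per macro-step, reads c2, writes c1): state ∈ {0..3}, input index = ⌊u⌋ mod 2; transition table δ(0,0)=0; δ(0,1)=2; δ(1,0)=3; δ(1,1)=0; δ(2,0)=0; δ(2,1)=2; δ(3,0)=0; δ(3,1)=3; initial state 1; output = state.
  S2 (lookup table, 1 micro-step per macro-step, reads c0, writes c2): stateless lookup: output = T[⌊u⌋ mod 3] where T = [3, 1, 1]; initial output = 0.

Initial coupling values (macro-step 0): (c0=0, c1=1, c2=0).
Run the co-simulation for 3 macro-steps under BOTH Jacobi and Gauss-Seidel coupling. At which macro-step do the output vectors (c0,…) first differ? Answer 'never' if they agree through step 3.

[Jacobi] macro 1: S0 reads c1=1 → after 1×micro: 1; S1 reads c2=0 → after 2×micro: 0; S2 reads c0=0 → after 1×micro: 3 ⇒ (c0=1, c1=0, c2=3)
[Jacobi] macro 2: S0 reads c1=0 → after 1×micro: 1; S1 reads c2=3 → after 2×micro: 2; S2 reads c0=1 → after 1×micro: 1 ⇒ (c0=1, c1=2, c2=1)
[Jacobi] macro 3: S0 reads c1=2 → after 1×micro: 0; S1 reads c2=1 → after 2×micro: 2; S2 reads c0=1 → after 1×micro: 1 ⇒ (c0=0, c1=2, c2=1)
[Gauss-Seidel] macro 1: S0 reads c1=1 → after 1×micro: 1; S1 reads c2=0 → after 2×micro: 0; S2 reads c0=1 → after 1×micro: 1 ⇒ (c0=1, c1=0, c2=1)
[Gauss-Seidel] macro 2: S0 reads c1=0 → after 1×micro: 1; S1 reads c2=1 → after 2×micro: 2; S2 reads c0=1 → after 1×micro: 1 ⇒ (c0=1, c1=2, c2=1)
[Gauss-Seidel] macro 3: S0 reads c1=2 → after 1×micro: 0; S1 reads c2=1 → after 2×micro: 2; S2 reads c0=0 → after 1×micro: 3 ⇒ (c0=0, c1=2, c2=3)

first divergence at macro-step: 1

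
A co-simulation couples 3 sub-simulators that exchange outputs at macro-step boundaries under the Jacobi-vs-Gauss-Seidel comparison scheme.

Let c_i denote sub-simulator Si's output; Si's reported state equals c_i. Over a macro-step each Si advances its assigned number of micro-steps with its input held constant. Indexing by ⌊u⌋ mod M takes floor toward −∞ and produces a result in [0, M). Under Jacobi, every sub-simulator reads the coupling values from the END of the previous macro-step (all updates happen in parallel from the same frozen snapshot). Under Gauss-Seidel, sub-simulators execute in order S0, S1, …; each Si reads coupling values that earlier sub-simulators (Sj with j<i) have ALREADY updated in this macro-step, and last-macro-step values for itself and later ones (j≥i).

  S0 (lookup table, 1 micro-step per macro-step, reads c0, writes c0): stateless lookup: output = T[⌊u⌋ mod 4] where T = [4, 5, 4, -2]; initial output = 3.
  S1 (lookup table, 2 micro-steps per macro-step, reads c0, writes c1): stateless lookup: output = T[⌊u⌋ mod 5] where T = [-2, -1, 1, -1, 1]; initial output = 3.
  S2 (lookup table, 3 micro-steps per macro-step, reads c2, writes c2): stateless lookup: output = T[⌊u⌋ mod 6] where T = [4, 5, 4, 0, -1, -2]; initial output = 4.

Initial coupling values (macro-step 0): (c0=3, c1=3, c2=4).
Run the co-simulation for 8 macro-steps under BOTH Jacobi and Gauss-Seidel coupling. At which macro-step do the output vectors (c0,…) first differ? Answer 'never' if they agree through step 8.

[Jacobi] macro 1: S0 reads c0=3 → after 1×micro: -2; S1 reads c0=3 → after 2×micro: -1; S2 reads c2=4 → after 3×micro: -1 ⇒ (c0=-2, c1=-1, c2=-1)
[Jacobi] macro 2: S0 reads c0=-2 → after 1×micro: 4; S1 reads c0=-2 → after 2×micro: -1; S2 reads c2=-1 → after 3×micro: -2 ⇒ (c0=4, c1=-1, c2=-2)
[Jacobi] macro 3: S0 reads c0=4 → after 1×micro: 4; S1 reads c0=4 → after 2×micro: 1; S2 reads c2=-2 → after 3×micro: -1 ⇒ (c0=4, c1=1, c2=-1)
[Jacobi] macro 4: S0 reads c0=4 → after 1×micro: 4; S1 reads c0=4 → after 2×micro: 1; S2 reads c2=-1 → after 3×micro: -2 ⇒ (c0=4, c1=1, c2=-2)
[Jacobi] macro 5: S0 reads c0=4 → after 1×micro: 4; S1 reads c0=4 → after 2×micro: 1; S2 reads c2=-2 → after 3×micro: -1 ⇒ (c0=4, c1=1, c2=-1)
[Jacobi] macro 6: S0 reads c0=4 → after 1×micro: 4; S1 reads c0=4 → after 2×micro: 1; S2 reads c2=-1 → after 3×micro: -2 ⇒ (c0=4, c1=1, c2=-2)
[Jacobi] macro 7: S0 reads c0=4 → after 1×micro: 4; S1 reads c0=4 → after 2×micro: 1; S2 reads c2=-2 → after 3×micro: -1 ⇒ (c0=4, c1=1, c2=-1)
[Jacobi] macro 8: S0 reads c0=4 → after 1×micro: 4; S1 reads c0=4 → after 2×micro: 1; S2 reads c2=-1 → after 3×micro: -2 ⇒ (c0=4, c1=1, c2=-2)
[Gauss-Seidel] macro 1: S0 reads c0=3 → after 1×micro: -2; S1 reads c0=-2 → after 2×micro: -1; S2 reads c2=4 → after 3×micro: -1 ⇒ (c0=-2, c1=-1, c2=-1)
[Gauss-Seidel] macro 2: S0 reads c0=-2 → after 1×micro: 4; S1 reads c0=4 → after 2×micro: 1; S2 reads c2=-1 → after 3×micro: -2 ⇒ (c0=4, c1=1, c2=-2)
[Gauss-Seidel] macro 3: S0 reads c0=4 → after 1×micro: 4; S1 reads c0=4 → after 2×micro: 1; S2 reads c2=-2 → after 3×micro: -1 ⇒ (c0=4, c1=1, c2=-1)
[Gauss-Seidel] macro 4: S0 reads c0=4 → after 1×micro: 4; S1 reads c0=4 → after 2×micro: 1; S2 reads c2=-1 → after 3×micro: -2 ⇒ (c0=4, c1=1, c2=-2)
[Gauss-Seidel] macro 5: S0 reads c0=4 → after 1×micro: 4; S1 reads c0=4 → after 2×micro: 1; S2 reads c2=-2 → after 3×micro: -1 ⇒ (c0=4, c1=1, c2=-1)
[Gauss-Seidel] macro 6: S0 reads c0=4 → after 1×micro: 4; S1 reads c0=4 → after 2×micro: 1; S2 reads c2=-1 → after 3×micro: -2 ⇒ (c0=4, c1=1, c2=-2)
[Gauss-Seidel] macro 7: S0 reads c0=4 → after 1×micro: 4; S1 reads c0=4 → after 2×micro: 1; S2 reads c2=-2 → after 3×micro: -1 ⇒ (c0=4, c1=1, c2=-1)
[Gauss-Seidel] macro 8: S0 reads c0=4 → after 1×micro: 4; S1 reads c0=4 → after 2×micro: 1; S2 reads c2=-1 → after 3×micro: -2 ⇒ (c0=4, c1=1, c2=-2)

first divergence at macro-step: 2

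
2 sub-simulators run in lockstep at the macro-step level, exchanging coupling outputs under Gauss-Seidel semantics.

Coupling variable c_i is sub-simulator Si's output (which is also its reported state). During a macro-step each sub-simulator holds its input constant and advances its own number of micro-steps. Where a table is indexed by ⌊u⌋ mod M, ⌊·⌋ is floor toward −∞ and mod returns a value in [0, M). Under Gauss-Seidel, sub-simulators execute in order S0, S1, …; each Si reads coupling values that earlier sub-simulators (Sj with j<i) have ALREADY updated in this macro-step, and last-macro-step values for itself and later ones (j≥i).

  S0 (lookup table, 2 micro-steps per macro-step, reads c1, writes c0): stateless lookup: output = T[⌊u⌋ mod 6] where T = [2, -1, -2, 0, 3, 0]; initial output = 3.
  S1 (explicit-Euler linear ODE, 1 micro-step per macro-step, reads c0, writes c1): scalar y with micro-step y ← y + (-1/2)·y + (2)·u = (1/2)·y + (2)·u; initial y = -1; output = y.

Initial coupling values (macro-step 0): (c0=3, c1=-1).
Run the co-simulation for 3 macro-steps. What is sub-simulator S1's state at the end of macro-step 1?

S1 state at macro-step 1 = -1/2

macro 1: S0 reads c1=-1 → after 2×micro: 0; S1 reads c0=0 → after 1×micro: -1/2 ⇒ (c0=0, c1=-1/2)
macro 2: S0 reads c1=-1/2 → after 2×micro: 0; S1 reads c0=0 → after 1×micro: -1/4 ⇒ (c0=0, c1=-1/4)
macro 3: S0 reads c1=-1/4 → after 2×micro: 0; S1 reads c0=0 → after 1×micro: -1/8 ⇒ (c0=0, c1=-1/8)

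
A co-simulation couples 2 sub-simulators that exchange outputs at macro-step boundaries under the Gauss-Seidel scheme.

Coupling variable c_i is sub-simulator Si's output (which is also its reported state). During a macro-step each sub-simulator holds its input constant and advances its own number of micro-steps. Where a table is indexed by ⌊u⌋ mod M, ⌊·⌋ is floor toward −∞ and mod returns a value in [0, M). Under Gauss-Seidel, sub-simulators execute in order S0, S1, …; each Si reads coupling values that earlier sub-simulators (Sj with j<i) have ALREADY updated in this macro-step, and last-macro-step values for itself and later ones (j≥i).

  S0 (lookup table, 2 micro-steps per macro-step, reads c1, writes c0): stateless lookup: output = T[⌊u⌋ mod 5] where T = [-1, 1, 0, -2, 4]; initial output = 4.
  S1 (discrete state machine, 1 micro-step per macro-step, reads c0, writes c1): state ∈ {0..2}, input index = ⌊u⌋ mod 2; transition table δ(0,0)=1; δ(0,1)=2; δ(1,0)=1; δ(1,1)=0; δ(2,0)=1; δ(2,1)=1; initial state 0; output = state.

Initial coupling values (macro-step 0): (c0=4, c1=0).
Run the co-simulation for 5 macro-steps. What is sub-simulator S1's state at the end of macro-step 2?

macro 1: S0 reads c1=0 → after 2×micro: -1; S1 reads c0=-1 → after 1×micro: 2 ⇒ (c0=-1, c1=2)
macro 2: S0 reads c1=2 → after 2×micro: 0; S1 reads c0=0 → after 1×micro: 1 ⇒ (c0=0, c1=1)
macro 3: S0 reads c1=1 → after 2×micro: 1; S1 reads c0=1 → after 1×micro: 0 ⇒ (c0=1, c1=0)
macro 4: S0 reads c1=0 → after 2×micro: -1; S1 reads c0=-1 → after 1×micro: 2 ⇒ (c0=-1, c1=2)
macro 5: S0 reads c1=2 → after 2×micro: 0; S1 reads c0=0 → after 1×micro: 1 ⇒ (c0=0, c1=1)

S1 state at macro-step 2 = 1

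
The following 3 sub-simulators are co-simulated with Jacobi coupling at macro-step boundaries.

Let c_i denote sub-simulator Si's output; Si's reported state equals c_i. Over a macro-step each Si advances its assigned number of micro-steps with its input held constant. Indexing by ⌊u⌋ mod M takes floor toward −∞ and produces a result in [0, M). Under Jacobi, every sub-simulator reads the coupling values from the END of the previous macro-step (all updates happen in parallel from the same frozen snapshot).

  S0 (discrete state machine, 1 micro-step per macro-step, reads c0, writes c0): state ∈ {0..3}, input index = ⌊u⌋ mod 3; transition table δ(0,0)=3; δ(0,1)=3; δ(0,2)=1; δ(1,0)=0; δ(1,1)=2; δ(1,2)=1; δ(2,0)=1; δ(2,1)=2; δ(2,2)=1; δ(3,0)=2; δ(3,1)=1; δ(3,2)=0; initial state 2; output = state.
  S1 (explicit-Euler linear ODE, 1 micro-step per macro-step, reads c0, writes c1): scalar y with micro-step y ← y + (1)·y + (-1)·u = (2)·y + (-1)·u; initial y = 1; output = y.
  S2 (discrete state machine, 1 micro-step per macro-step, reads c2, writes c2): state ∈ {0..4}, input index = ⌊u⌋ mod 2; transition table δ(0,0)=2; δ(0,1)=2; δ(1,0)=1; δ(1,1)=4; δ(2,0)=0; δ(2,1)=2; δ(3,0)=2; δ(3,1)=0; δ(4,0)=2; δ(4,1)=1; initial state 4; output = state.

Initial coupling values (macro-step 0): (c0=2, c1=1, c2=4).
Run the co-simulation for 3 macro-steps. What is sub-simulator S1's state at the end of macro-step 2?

S1 state at macro-step 2 = -1

macro 1: S0 reads c0=2 → after 1×micro: 1; S1 reads c0=2 → after 1×micro: 0; S2 reads c2=4 → after 1×micro: 2 ⇒ (c0=1, c1=0, c2=2)
macro 2: S0 reads c0=1 → after 1×micro: 2; S1 reads c0=1 → after 1×micro: -1; S2 reads c2=2 → after 1×micro: 0 ⇒ (c0=2, c1=-1, c2=0)
macro 3: S0 reads c0=2 → after 1×micro: 1; S1 reads c0=2 → after 1×micro: -4; S2 reads c2=0 → after 1×micro: 2 ⇒ (c0=1, c1=-4, c2=2)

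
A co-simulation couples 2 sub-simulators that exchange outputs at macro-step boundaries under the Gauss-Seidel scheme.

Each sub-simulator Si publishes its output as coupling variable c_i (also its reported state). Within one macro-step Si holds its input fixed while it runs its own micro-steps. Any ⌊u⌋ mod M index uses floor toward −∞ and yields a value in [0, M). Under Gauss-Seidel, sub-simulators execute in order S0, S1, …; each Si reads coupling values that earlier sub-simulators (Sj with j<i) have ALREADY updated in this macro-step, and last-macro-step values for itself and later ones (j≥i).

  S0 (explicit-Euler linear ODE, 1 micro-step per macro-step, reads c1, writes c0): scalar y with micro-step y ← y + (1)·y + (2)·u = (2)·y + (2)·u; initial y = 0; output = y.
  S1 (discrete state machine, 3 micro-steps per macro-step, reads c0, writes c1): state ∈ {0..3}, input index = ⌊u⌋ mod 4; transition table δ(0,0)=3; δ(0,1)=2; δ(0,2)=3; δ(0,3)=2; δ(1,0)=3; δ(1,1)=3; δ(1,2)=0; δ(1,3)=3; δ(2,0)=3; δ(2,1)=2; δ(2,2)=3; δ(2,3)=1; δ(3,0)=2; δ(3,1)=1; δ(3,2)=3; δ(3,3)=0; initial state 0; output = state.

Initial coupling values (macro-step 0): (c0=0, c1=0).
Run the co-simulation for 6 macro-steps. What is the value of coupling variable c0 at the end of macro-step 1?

c0 at macro-step 1 = 0

macro 1: S0 reads c1=0 → after 1×micro: 0; S1 reads c0=0 → after 3×micro: 3 ⇒ (c0=0, c1=3)
macro 2: S0 reads c1=3 → after 1×micro: 6; S1 reads c0=6 → after 3×micro: 3 ⇒ (c0=6, c1=3)
macro 3: S0 reads c1=3 → after 1×micro: 18; S1 reads c0=18 → after 3×micro: 3 ⇒ (c0=18, c1=3)
macro 4: S0 reads c1=3 → after 1×micro: 42; S1 reads c0=42 → after 3×micro: 3 ⇒ (c0=42, c1=3)
macro 5: S0 reads c1=3 → after 1×micro: 90; S1 reads c0=90 → after 3×micro: 3 ⇒ (c0=90, c1=3)
macro 6: S0 reads c1=3 → after 1×micro: 186; S1 reads c0=186 → after 3×micro: 3 ⇒ (c0=186, c1=3)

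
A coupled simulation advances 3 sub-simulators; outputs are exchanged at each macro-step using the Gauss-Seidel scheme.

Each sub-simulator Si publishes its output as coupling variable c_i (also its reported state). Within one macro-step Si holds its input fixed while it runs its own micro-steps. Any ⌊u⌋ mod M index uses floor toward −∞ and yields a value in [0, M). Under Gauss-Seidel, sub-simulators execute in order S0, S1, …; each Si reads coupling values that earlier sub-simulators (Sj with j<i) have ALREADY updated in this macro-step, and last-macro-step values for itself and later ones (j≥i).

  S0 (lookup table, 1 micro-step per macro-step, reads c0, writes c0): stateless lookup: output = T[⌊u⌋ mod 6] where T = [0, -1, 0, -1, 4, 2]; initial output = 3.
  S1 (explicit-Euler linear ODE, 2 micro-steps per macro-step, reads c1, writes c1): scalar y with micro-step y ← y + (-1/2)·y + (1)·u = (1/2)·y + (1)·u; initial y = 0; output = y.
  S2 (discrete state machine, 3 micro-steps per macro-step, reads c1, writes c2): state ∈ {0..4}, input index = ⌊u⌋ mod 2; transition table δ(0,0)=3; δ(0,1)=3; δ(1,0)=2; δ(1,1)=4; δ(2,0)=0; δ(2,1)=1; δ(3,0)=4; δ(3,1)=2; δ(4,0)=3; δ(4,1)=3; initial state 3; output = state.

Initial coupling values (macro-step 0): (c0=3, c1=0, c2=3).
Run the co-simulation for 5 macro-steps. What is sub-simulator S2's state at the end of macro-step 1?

S2 state at macro-step 1 = 4

macro 1: S0 reads c0=3 → after 1×micro: -1; S1 reads c1=0 → after 2×micro: 0; S2 reads c1=0 → after 3×micro: 4 ⇒ (c0=-1, c1=0, c2=4)
macro 2: S0 reads c0=-1 → after 1×micro: 2; S1 reads c1=0 → after 2×micro: 0; S2 reads c1=0 → after 3×micro: 3 ⇒ (c0=2, c1=0, c2=3)
macro 3: S0 reads c0=2 → after 1×micro: 0; S1 reads c1=0 → after 2×micro: 0; S2 reads c1=0 → after 3×micro: 4 ⇒ (c0=0, c1=0, c2=4)
macro 4: S0 reads c0=0 → after 1×micro: 0; S1 reads c1=0 → after 2×micro: 0; S2 reads c1=0 → after 3×micro: 3 ⇒ (c0=0, c1=0, c2=3)
macro 5: S0 reads c0=0 → after 1×micro: 0; S1 reads c1=0 → after 2×micro: 0; S2 reads c1=0 → after 3×micro: 4 ⇒ (c0=0, c1=0, c2=4)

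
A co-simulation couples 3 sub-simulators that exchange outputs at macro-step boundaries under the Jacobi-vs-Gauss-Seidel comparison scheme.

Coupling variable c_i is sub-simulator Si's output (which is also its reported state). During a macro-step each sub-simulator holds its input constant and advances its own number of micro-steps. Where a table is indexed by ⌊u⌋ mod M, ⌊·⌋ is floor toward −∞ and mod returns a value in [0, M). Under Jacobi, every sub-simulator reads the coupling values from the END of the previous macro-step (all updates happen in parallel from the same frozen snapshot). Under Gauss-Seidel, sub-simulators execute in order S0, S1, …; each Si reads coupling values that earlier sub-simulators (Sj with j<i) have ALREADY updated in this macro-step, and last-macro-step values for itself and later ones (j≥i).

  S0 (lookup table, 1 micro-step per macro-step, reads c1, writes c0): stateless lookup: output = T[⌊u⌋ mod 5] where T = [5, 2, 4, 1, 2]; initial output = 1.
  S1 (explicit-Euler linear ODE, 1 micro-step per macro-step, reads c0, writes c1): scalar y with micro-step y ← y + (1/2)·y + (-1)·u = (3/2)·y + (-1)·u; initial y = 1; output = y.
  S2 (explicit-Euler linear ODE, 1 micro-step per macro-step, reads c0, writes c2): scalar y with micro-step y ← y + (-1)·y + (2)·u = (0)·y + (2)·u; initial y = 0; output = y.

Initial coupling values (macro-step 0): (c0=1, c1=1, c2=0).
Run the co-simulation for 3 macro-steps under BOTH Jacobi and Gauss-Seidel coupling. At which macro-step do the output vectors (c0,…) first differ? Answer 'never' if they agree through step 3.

[Jacobi] macro 1: S0 reads c1=1 → after 1×micro: 2; S1 reads c0=1 → after 1×micro: 1/2; S2 reads c0=1 → after 1×micro: 2 ⇒ (c0=2, c1=1/2, c2=2)
[Jacobi] macro 2: S0 reads c1=1/2 → after 1×micro: 5; S1 reads c0=2 → after 1×micro: -5/4; S2 reads c0=2 → after 1×micro: 4 ⇒ (c0=5, c1=-5/4, c2=4)
[Jacobi] macro 3: S0 reads c1=-5/4 → after 1×micro: 1; S1 reads c0=5 → after 1×micro: -55/8; S2 reads c0=5 → after 1×micro: 10 ⇒ (c0=1, c1=-55/8, c2=10)
[Gauss-Seidel] macro 1: S0 reads c1=1 → after 1×micro: 2; S1 reads c0=2 → after 1×micro: -1/2; S2 reads c0=2 → after 1×micro: 4 ⇒ (c0=2, c1=-1/2, c2=4)
[Gauss-Seidel] macro 2: S0 reads c1=-1/2 → after 1×micro: 2; S1 reads c0=2 → after 1×micro: -11/4; S2 reads c0=2 → after 1×micro: 4 ⇒ (c0=2, c1=-11/4, c2=4)
[Gauss-Seidel] macro 3: S0 reads c1=-11/4 → after 1×micro: 4; S1 reads c0=4 → after 1×micro: -65/8; S2 reads c0=4 → after 1×micro: 8 ⇒ (c0=4, c1=-65/8, c2=8)

first divergence at macro-step: 1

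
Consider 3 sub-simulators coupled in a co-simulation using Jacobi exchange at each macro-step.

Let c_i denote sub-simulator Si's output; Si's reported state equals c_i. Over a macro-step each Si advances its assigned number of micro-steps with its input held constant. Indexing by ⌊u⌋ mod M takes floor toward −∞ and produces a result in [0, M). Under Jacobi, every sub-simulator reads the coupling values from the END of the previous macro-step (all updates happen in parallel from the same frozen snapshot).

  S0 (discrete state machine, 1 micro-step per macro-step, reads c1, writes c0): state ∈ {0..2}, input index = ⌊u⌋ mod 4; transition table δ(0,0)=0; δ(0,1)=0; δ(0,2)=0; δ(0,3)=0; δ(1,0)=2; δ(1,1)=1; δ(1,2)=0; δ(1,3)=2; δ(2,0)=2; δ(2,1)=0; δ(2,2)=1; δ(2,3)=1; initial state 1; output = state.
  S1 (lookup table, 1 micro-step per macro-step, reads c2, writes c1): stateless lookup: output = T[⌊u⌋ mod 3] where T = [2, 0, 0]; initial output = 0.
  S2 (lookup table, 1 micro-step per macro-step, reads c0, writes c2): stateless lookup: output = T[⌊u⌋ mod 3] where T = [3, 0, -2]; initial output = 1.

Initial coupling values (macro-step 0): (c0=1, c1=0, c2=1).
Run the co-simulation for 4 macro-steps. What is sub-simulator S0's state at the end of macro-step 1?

macro 1: S0 reads c1=0 → after 1×micro: 2; S1 reads c2=1 → after 1×micro: 0; S2 reads c0=1 → after 1×micro: 0 ⇒ (c0=2, c1=0, c2=0)
macro 2: S0 reads c1=0 → after 1×micro: 2; S1 reads c2=0 → after 1×micro: 2; S2 reads c0=2 → after 1×micro: -2 ⇒ (c0=2, c1=2, c2=-2)
macro 3: S0 reads c1=2 → after 1×micro: 1; S1 reads c2=-2 → after 1×micro: 0; S2 reads c0=2 → after 1×micro: -2 ⇒ (c0=1, c1=0, c2=-2)
macro 4: S0 reads c1=0 → after 1×micro: 2; S1 reads c2=-2 → after 1×micro: 0; S2 reads c0=1 → after 1×micro: 0 ⇒ (c0=2, c1=0, c2=0)

S0 state at macro-step 1 = 2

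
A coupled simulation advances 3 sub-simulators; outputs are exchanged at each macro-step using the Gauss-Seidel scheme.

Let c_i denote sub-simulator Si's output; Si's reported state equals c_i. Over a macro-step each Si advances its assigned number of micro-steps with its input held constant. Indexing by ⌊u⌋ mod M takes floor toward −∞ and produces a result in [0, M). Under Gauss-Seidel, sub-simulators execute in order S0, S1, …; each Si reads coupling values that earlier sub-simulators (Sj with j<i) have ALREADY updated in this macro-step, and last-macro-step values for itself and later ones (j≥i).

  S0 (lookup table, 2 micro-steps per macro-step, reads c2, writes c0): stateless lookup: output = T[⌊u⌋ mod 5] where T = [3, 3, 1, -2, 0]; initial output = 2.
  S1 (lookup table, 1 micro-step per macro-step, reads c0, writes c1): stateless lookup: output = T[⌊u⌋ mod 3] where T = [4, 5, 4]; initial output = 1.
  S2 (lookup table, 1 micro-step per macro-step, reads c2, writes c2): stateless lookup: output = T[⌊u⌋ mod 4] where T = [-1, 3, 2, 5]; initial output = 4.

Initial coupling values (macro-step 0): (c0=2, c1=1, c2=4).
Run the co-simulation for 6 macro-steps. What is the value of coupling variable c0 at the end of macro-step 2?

macro 1: S0 reads c2=4 → after 2×micro: 0; S1 reads c0=0 → after 1×micro: 4; S2 reads c2=4 → after 1×micro: -1 ⇒ (c0=0, c1=4, c2=-1)
macro 2: S0 reads c2=-1 → after 2×micro: 0; S1 reads c0=0 → after 1×micro: 4; S2 reads c2=-1 → after 1×micro: 5 ⇒ (c0=0, c1=4, c2=5)
macro 3: S0 reads c2=5 → after 2×micro: 3; S1 reads c0=3 → after 1×micro: 4; S2 reads c2=5 → after 1×micro: 3 ⇒ (c0=3, c1=4, c2=3)
macro 4: S0 reads c2=3 → after 2×micro: -2; S1 reads c0=-2 → after 1×micro: 5; S2 reads c2=3 → after 1×micro: 5 ⇒ (c0=-2, c1=5, c2=5)
macro 5: S0 reads c2=5 → after 2×micro: 3; S1 reads c0=3 → after 1×micro: 4; S2 reads c2=5 → after 1×micro: 3 ⇒ (c0=3, c1=4, c2=3)
macro 6: S0 reads c2=3 → after 2×micro: -2; S1 reads c0=-2 → after 1×micro: 5; S2 reads c2=3 → after 1×micro: 5 ⇒ (c0=-2, c1=5, c2=5)

c0 at macro-step 2 = 0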